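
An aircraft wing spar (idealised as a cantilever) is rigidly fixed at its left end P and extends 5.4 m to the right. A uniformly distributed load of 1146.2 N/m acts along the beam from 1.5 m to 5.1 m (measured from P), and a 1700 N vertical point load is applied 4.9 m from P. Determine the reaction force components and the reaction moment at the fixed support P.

Resultant of the distributed load: 1146.2 × 3.6 = 4126.32 N at 3.3 m from P.
ΣF_x = 0: P_x = 0.
ΣF_y = 0: P_y − 1146.2·3.6 − 1700 = 0 → P_y = 5826 N.
ΣM about P: M_P − (1146.2·3.6)·3.3 − 1700·4.9 = 0 → M_P = 21950 N·m.

P_x = 0, P_y = 5826 N, M_P = 21950 N·m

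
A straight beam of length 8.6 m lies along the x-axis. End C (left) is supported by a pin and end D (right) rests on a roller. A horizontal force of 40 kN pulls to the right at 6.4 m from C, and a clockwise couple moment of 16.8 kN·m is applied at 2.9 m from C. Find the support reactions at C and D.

C_x = -40.00 kN, C_y = -1.953 kN, D_y = 1.953 kN

Taking moments about C: D_y·8.6 − 16.8 = 0 → D_y = 16.8/8.6 = 1.95349 ≈ 1.953 kN.
ΣF_y = 0: C_y + 1.95349  = 0 → C_y = -1.953 kN.
ΣF_x = 0: C_x + 40 = 0 → C_x = -40.00 kN.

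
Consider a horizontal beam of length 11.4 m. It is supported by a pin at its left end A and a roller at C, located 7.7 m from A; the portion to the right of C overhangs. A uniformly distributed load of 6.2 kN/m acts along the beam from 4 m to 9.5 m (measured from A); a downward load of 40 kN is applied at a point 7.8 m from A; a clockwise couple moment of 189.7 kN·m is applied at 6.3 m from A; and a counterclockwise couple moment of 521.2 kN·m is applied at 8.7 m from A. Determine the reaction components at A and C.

Resultant of the distributed load: 6.2 × 5.5 = 34.1 kN at 6.75 m from A.
Moments about A: C_y·7.7 − (6.2·5.5)·6.75 − 40·7.8 − 189.7 + 521.2 = 0 → C_y = 210.675/7.7 = 27.3604 ≈ 27.36 kN.
ΣF_y = 0: A_y + 27.3604 − 6.2·5.5 − 40 = 0 → A_y = 46.74 kN.
ΣF_x = 0: no horizontal applied forces, so A_x = 0.

A_x = 0, A_y = 46.74 kN, C_y = 27.36 kN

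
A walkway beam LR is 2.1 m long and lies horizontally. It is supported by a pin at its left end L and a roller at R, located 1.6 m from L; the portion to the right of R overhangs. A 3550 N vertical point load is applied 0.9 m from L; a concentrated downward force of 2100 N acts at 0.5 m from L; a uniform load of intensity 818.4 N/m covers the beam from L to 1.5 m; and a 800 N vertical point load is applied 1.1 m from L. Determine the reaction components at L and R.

L_x = 0, L_y = 3899 N, R_y = 3779 N

Resultant of the distributed load: 818.4 × 1.5 = 1227.6 N at 0.75 m from L.
ΣM about L: R_y·1.6 − 3550·0.9 − 2100·0.5 − (818.4·1.5)·0.75 − 800·1.1 = 0 → R_y = 6045.7/1.6 = 3778.56 ≈ 3779 N.
ΣF_y = 0: L_y + 3778.56 − 3550 − 2100 − 818.4·1.5 − 800 = 0 → L_y = 3899 N.
ΣF_x = 0: no horizontal applied forces, so L_x = 0.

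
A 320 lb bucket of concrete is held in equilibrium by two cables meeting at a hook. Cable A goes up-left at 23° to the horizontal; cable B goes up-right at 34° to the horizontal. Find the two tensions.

T_A = 316.3 lb, T_B = 351.2 lb

ΣF_x = 0: −T_A·cos23° + T_B·cos34° = 0 → T_B = 1.11033·T_A.
ΣF_y = 0: T_A·sin23° + T_B·sin34° = 320.
Substitute: T_A·(0.390731 + 1.11033·0.559193) = 320 → T_A = 316.324 ≈ 316.3 lb.
Then T_B = 1.11033 × 316.324 = 351.2 lb.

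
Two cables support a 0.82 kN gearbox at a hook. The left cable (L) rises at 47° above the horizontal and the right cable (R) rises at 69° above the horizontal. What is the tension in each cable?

T_L = 0.3270 kN, T_R = 0.6222 kN

ΣF_x = 0: −T_L·cos47° + T_R·cos69° = 0 → T_R = 1.90307·T_L.
ΣF_y = 0: T_L·sin47° + T_R·sin69° = 0.82.
Substitute: T_L·(0.731354 + 1.90307·0.93358) = 0.82 → T_L = 0.326951 ≈ 0.3270 kN.
Then T_R = 1.90307 × 0.326951 = 0.6222 kN.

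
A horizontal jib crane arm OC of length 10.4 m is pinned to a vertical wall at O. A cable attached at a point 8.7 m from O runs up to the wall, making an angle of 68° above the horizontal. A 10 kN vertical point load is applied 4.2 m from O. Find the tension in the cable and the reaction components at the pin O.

ΣM about O: T·sin68°·8.7 − 10·4.2 = 0 → T = 42/(8.7·0.927184) = 5.20672 ≈ 5.207 kN.
ΣF_x = 0: O_x − T·cos68° = 0 → O_x = 5.20672 × 0.374607 = 1.950 kN.
ΣF_y = 0: O_y + T·sin68° − 10 = 0 → O_y = 10 − 5.20672 × 0.927184 = 5.172 kN.

T = 5.207 kN, O_x = 1.950 kN, O_y = 5.172 kN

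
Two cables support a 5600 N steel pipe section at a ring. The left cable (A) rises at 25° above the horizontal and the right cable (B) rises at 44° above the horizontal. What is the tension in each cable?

ΣF_x = 0: −T_A·cos25° + T_B·cos44° = 0 → T_B = 1.25992·T_A.
ΣF_y = 0: T_A·sin25° + T_B·sin44° = 5600.
Substitute: T_A·(0.422618 + 1.25992·0.694658) = 5600 → T_A = 4314.89 ≈ 4315 N.
Then T_B = 1.25992 × 4314.89 = 5436 N.

T_A = 4315 N, T_B = 5436 N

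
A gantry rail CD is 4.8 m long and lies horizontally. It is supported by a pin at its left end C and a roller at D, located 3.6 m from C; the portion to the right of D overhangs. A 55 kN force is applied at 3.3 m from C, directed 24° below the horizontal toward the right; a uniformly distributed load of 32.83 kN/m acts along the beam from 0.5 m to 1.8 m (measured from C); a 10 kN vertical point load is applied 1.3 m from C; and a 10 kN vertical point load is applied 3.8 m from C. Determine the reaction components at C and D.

C_x = -50.25 kN, C_y = 36.74 kN, D_y = 48.31 kN

Resultant of the distributed load: 32.83 × 1.3 = 42.679 kN at 1.15 m from C.
Moments about C: D_y·3.6 − 55·sin24°·3.3 − (32.83·1.3)·1.15 − 10·1.3 − 10·3.8 = 0 → D_y = 173.904/3.6 = 48.3067 ≈ 48.31 kN.
ΣF_y = 0: C_y + 48.3067 − 55·sin24° − 32.83·1.3 − 10 − 10 = 0 → C_y = 36.74 kN.
ΣF_x = 0: C_x + 55·cos24° = 0 → C_x = -50.25 kN.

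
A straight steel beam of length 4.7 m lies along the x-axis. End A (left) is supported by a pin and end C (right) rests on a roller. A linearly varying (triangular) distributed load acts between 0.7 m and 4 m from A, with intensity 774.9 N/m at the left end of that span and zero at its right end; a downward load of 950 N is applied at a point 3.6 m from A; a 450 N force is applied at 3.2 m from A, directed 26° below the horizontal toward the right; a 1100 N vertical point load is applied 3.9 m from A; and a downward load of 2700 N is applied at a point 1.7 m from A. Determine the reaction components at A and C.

Resultant of the triangular load: ½ × 774.9 × 3.3 = 1278.585 N, acting at 1.8 m from A (one-third of the span from the peak).
ΣM about A: C_y·4.7 − (½·774.9·3.3)·1.8 − 950·3.6 − 450·sin26°·3.2 − 1100·3.9 − 2700·1.7 = 0 → C_y = 15232.7/4.7 = 3241 N.
ΣF_y = 0: A_y + 3241 − ½·774.9·3.3 − 950 − 450·sin26° − 1100 − 2700 = 0 → A_y = 2985 N.
ΣF_x = 0: A_x + 450·cos26° = 0 → A_x = -404.5 N.

A_x = -404.5 N, A_y = 2985 N, C_y = 3241 N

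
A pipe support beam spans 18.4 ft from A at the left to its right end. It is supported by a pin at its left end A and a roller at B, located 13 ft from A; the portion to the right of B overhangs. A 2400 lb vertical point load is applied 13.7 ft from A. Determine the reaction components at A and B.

A_x = 0, A_y = -129.2 lb, B_y = 2529 lb

ΣM about A: B_y·13 − 2400·13.7 = 0 → B_y = 32880/13 = 2529.23 ≈ 2529 lb.
ΣF_y = 0: A_y + 2529.23 − 2400 = 0 → A_y = -129.2 lb.
ΣF_x = 0: no horizontal applied forces, so A_x = 0.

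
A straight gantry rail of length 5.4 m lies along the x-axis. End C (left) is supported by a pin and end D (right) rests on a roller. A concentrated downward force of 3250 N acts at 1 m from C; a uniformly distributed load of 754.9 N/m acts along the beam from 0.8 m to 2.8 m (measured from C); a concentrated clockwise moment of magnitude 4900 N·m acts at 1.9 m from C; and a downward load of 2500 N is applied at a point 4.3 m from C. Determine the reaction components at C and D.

Resultant of the distributed load: 754.9 × 2 = 1509.8 N at 1.8 m from C.
Moments about C: D_y·5.4 − 3250·1 − (754.9·2)·1.8 − 4900 − 2500·4.3 = 0 → D_y = 21617.64/5.4 = 4003.27 ≈ 4003 N.
ΣF_y = 0: C_y + 4003.27 − 3250 − 754.9·2 − 2500 = 0 → C_y = 3257 N.
ΣF_x = 0: no horizontal applied forces, so C_x = 0.

C_x = 0, C_y = 3257 N, D_y = 4003 N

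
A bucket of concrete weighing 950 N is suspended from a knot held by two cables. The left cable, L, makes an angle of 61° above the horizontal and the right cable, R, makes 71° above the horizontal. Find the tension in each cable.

T_L = 416.2 N, T_R = 619.8 N

ΣF_x = 0: −T_L·cos61° + T_R·cos71° = 0 → T_R = 1.48912·T_L.
ΣF_y = 0: T_L·sin61° + T_R·sin71° = 950.
Substitute: T_L·(0.87462 + 1.48912·0.945519) = 950 → T_L = 416.19 ≈ 416.2 N.
Then T_R = 1.48912 × 416.19 = 619.8 N.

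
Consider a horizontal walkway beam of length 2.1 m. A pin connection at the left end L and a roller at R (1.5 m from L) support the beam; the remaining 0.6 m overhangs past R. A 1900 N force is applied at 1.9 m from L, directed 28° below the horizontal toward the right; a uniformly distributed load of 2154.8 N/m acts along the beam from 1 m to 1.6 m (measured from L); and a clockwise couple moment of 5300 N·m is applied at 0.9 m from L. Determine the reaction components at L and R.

L_x = -1678 N, L_y = -3599 N, R_y = 5784 N

Resultant of the distributed load: 2154.8 × 0.6 = 1292.88 N at 1.3 m from L.
Moments about L: R_y·1.5 − 1900·sin28°·1.9 − (2154.8·0.6)·1.3 − 5300 = 0 → R_y = 8675.54/1.5 = 5783.69 ≈ 5784 N.
ΣF_y = 0: L_y + 5783.69 − 1900·sin28° − 2154.8·0.6 = 0 → L_y = -3599 N.
ΣF_x = 0: L_x + 1900·cos28° = 0 → L_x = -1678 N.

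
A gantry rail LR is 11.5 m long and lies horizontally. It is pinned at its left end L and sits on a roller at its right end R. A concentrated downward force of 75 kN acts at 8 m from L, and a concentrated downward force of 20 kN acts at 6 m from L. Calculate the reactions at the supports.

L_x = 0, L_y = 32.39 kN, R_y = 62.61 kN

Taking moments about L: R_y·11.5 − 75·8 − 20·6 = 0 → R_y = 720/11.5 = 62.6087 ≈ 62.61 kN.
ΣF_y = 0: L_y + 62.6087 − 75 − 20 = 0 → L_y = 32.39 kN.
ΣF_x = 0: no horizontal applied forces, so L_x = 0.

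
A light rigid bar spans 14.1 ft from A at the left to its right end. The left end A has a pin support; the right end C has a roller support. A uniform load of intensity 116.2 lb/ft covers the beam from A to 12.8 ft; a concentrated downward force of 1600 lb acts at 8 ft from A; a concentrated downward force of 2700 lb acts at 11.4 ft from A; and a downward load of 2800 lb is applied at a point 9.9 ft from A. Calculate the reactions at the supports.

A_x = 0, A_y = 2856 lb, C_y = 5732 lb

Resultant of the distributed load: 116.2 × 12.8 = 1487.36 lb at 6.4 ft from A.
ΣM about A: C_y·14.1 − (116.2·12.8)·6.4 − 1600·8 − 2700·11.4 − 2800·9.9 = 0 → C_y = 80819.104/14.1 = 5731.85 ≈ 5732 lb.
ΣF_y = 0: A_y + 5731.85 − 116.2·12.8 − 1600 − 2700 − 2800 = 0 → A_y = 2856 lb.
ΣF_x = 0: no horizontal applied forces, so A_x = 0.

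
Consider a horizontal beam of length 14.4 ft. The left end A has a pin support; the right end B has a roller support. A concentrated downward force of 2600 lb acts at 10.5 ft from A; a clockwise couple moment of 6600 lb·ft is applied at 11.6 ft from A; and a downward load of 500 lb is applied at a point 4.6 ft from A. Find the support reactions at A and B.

Taking moments about A: B_y·14.4 − 2600·10.5 − 6600 − 500·4.6 = 0 → B_y = 36200/14.4 = 2513.89 ≈ 2514 lb.
ΣF_y = 0: A_y + 2513.89 − 2600 − 500 = 0 → A_y = 586.1 lb.
ΣF_x = 0: no horizontal applied forces, so A_x = 0.

A_x = 0, A_y = 586.1 lb, B_y = 2514 lb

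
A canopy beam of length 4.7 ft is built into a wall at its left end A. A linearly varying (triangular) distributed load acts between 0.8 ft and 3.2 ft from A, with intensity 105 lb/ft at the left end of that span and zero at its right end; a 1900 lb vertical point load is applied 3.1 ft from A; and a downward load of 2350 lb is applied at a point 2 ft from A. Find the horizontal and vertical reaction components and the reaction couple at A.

Resultant of the triangular load: ½ × 105 × 2.4 = 126 lb, acting at 1.6 ft from A (one-third of the span from the peak).
ΣF_x = 0: A_x = 0.
ΣF_y = 0: A_y − ½·105·2.4 − 1900 − 2350 = 0 → A_y = 4376 lb.
ΣM about A: M_A − (½·105·2.4)·1.6 − 1900·3.1 − 2350·2 = 0 → M_A = 10790 lb·ft.

A_x = 0, A_y = 4376 lb, M_A = 10790 lb·ft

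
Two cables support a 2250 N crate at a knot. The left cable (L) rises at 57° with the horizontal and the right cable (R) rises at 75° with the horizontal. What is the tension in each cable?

T_L = 783.6 N, T_R = 1649 N

ΣF_x = 0: −T_L·cos57° + T_R·cos75° = 0 → T_R = 2.10432·T_L.
ΣF_y = 0: T_L·sin57° + T_R·sin75° = 2250.
Substitute: T_L·(0.838671 + 2.10432·0.965926) = 2250 → T_L = 783.62 ≈ 783.6 N.
Then T_R = 2.10432 × 783.62 = 1649 N.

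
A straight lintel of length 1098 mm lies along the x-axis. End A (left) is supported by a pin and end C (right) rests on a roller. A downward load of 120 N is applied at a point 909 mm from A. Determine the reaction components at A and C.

A_x = 0, A_y = 20.66 N, C_y = 99.34 N

Taking moments about A: C_y·1098 − 120·909 = 0 → C_y = 109080/1098 = 99.3443 ≈ 99.34 N.
ΣF_y = 0: A_y + 99.3443 − 120 = 0 → A_y = 20.66 N.
ΣF_x = 0: no horizontal applied forces, so A_x = 0.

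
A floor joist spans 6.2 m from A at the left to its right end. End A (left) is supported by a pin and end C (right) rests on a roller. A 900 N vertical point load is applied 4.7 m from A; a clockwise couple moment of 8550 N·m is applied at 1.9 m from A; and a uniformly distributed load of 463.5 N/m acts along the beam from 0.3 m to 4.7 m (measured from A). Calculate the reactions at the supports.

Resultant of the distributed load: 463.5 × 4.4 = 2039.4 N at 2.5 m from A.
Moments about A: C_y·6.2 − 900·4.7 − 8550 − (463.5·4.4)·2.5 = 0 → C_y = 17878.5/6.2 = 2883.63 ≈ 2884 N.
ΣF_y = 0: A_y + 2883.63 − 900 − 463.5·4.4 = 0 → A_y = 55.77 N.
ΣF_x = 0: no horizontal applied forces, so A_x = 0.

A_x = 0, A_y = 55.77 N, C_y = 2884 N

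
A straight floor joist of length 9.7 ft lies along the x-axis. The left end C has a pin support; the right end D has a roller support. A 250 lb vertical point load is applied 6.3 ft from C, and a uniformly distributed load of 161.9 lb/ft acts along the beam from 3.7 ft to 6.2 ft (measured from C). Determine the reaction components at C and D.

Resultant of the distributed load: 161.9 × 2.5 = 404.75 lb at 4.95 ft from C.
ΣM about C: D_y·9.7 − 250·6.3 − (161.9·2.5)·4.95 = 0 → D_y = 3578.5125/9.7 = 368.919 ≈ 368.9 lb.
ΣF_y = 0: C_y + 368.919 − 250 − 161.9·2.5 = 0 → C_y = 285.8 lb.
ΣF_x = 0: no horizontal applied forces, so C_x = 0.

C_x = 0, C_y = 285.8 lb, D_y = 368.9 lb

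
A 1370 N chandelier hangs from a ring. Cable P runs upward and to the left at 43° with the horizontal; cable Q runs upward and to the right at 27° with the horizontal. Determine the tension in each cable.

ΣF_x = 0: −T_P·cos43° + T_Q·cos27° = 0 → T_Q = 0.820817·T_P.
ΣF_y = 0: T_P·sin43° + T_Q·sin27° = 1370.
Substitute: T_P·(0.681998 + 0.820817·0.45399) = 1370 → T_P = 1299.02 ≈ 1299 N.
Then T_Q = 0.820817 × 1299.02 = 1066 N.

T_P = 1299 N, T_Q = 1066 N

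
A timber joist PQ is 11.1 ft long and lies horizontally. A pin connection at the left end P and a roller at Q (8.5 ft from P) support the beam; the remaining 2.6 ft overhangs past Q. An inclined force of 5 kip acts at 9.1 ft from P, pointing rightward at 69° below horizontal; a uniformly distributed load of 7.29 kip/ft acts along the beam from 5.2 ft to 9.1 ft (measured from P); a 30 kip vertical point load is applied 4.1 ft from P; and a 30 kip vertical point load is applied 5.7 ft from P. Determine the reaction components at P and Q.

P_x = -1.792 kip, P_y = 29.60 kip, Q_y = 63.50 kip

Resultant of the distributed load: 7.29 × 3.9 = 28.431 kip at 7.15 ft from P.
Taking moments about P: Q_y·8.5 − 5·sin69°·9.1 − (7.29·3.9)·7.15 − 30·4.1 − 30·5.7 = 0 → Q_y = 539.76/8.5 = 63.5012 ≈ 63.50 kip.
ΣF_y = 0: P_y + 63.5012 − 5·sin69° − 7.29·3.9 − 30 − 30 = 0 → P_y = 29.60 kip.
ΣF_x = 0: P_x + 5·cos69° = 0 → P_x = -1.792 kip.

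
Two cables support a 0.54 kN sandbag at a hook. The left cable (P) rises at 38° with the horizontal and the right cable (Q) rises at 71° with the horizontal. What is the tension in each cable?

ΣF_x = 0: −T_P·cos38° + T_Q·cos71° = 0 → T_Q = 2.42042·T_P.
ΣF_y = 0: T_P·sin38° + T_Q·sin71° = 0.54.
Substitute: T_P·(0.615661 + 2.42042·0.945519) = 0.54 → T_P = 0.185937 ≈ 0.1859 kN.
Then T_Q = 2.42042 × 0.185937 = 0.4500 kN.

T_P = 0.1859 kN, T_Q = 0.4500 kN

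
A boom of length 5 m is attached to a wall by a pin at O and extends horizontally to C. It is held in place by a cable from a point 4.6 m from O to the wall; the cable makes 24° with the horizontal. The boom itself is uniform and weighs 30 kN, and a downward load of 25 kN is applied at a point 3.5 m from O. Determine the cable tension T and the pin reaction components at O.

ΣM about O: T·sin24°·4.6 − 30·2.5 − 25·3.5 = 0 → T = 162.5/(4.6·0.406737) = 86.8524 ≈ 86.85 kN.
ΣF_x = 0: O_x − T·cos24° = 0 → O_x = 86.8524 × 0.913545 = 79.34 kN.
ΣF_y = 0: O_y + T·sin24° − 30 − 25 = 0 → O_y = 55 − 86.8524 × 0.406737 = 19.67 kN.

T = 86.85 kN, O_x = 79.34 kN, O_y = 19.67 kN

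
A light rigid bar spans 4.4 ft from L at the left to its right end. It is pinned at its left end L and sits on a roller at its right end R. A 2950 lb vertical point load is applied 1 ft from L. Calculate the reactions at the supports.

L_x = 0, L_y = 2280 lb, R_y = 670.5 lb

Moments about L: R_y·4.4 − 2950·1 = 0 → R_y = 2950/4.4 = 670.455 ≈ 670.5 lb.
ΣF_y = 0: L_y + 670.455 − 2950 = 0 → L_y = 2280 lb.
ΣF_x = 0: no horizontal applied forces, so L_x = 0.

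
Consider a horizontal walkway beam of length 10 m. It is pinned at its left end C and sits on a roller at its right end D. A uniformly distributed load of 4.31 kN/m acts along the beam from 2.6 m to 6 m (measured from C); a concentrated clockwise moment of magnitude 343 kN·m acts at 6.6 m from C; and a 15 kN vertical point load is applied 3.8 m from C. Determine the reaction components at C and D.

Resultant of the distributed load: 4.31 × 3.4 = 14.654 kN at 4.3 m from C.
Taking moments about C: D_y·10 − (4.31·3.4)·4.3 − 343 − 15·3.8 = 0 → D_y = 463.0122/10 = 46.3012 ≈ 46.30 kN.
ΣF_y = 0: C_y + 46.3012 − 4.31·3.4 − 15 = 0 → C_y = -16.65 kN.
ΣF_x = 0: no horizontal applied forces, so C_x = 0.

C_x = 0, C_y = -16.65 kN, D_y = 46.30 kN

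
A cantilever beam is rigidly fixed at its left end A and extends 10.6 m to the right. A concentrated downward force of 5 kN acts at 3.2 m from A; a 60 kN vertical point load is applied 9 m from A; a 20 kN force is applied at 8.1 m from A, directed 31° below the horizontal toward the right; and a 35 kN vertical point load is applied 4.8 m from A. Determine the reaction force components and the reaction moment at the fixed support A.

A_x = -17.14 kN, A_y = 110.3 kN, M_A = 807.4 kN·m

ΣF_x = 0: A_x + 20·cos31° = 0 → A_x = -17.14 kN.
ΣF_y = 0: A_y − 5 − 60 − 20·sin31° − 35 = 0 → A_y = 110.3 kN.
ΣM about A: M_A − 5·3.2 − 60·9 − 20·sin31°·8.1 − 35·4.8 = 0 → M_A = 807.4 kN·m.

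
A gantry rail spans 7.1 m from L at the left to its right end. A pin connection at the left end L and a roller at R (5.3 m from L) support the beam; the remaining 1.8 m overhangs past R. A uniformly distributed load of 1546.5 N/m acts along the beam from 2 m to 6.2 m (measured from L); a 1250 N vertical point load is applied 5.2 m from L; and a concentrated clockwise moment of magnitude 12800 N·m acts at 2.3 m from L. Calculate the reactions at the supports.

Resultant of the distributed load: 1546.5 × 4.2 = 6495.3 N at 4.1 m from L.
ΣM about L: R_y·5.3 − (1546.5·4.2)·4.1 − 1250·5.2 − 12800 = 0 → R_y = 45930.73/5.3 = 8666.18 ≈ 8666 N.
ΣF_y = 0: L_y + 8666.18 − 1546.5·4.2 − 1250 = 0 → L_y = -920.9 N.
ΣF_x = 0: no horizontal applied forces, so L_x = 0.

L_x = 0, L_y = -920.9 N, R_y = 8666 N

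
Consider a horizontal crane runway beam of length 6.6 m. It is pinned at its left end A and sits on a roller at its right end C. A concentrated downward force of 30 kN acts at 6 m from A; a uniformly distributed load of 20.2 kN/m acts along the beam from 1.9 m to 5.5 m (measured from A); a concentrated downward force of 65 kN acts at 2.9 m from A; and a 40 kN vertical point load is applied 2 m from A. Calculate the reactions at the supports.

A_x = 0, A_y = 99.00 kN, C_y = 108.7 kN

Resultant of the distributed load: 20.2 × 3.6 = 72.72 kN at 3.7 m from A.
ΣM about A: C_y·6.6 − 30·6 − (20.2·3.6)·3.7 − 65·2.9 − 40·2 = 0 → C_y = 717.564/6.6 = 108.722 ≈ 108.7 kN.
ΣF_y = 0: A_y + 108.722 − 30 − 20.2·3.6 − 65 − 40 = 0 → A_y = 99.00 kN.
ΣF_x = 0: no horizontal applied forces, so A_x = 0.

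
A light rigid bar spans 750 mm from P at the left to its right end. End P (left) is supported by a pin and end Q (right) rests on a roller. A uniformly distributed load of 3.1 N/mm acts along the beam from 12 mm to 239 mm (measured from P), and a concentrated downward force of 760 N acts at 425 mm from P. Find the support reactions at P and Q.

Resultant of the distributed load: 3.1 × 227 = 703.7 N at 125.5 mm from P.
Moments about P: Q_y·750 − (3.1·227)·125.5 − 760·425 = 0 → Q_y = 411314.35/750 = 548.419 ≈ 548.4 N.
ΣF_y = 0: P_y + 548.419 − 3.1·227 − 760 = 0 → P_y = 915.3 N.
ΣF_x = 0: no horizontal applied forces, so P_x = 0.

P_x = 0, P_y = 915.3 N, Q_y = 548.4 N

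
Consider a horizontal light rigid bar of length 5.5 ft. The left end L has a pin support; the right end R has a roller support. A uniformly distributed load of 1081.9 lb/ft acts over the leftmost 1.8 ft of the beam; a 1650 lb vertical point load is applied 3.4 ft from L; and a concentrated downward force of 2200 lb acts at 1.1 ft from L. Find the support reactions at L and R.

L_x = 0, L_y = 4019 lb, R_y = 1779 lb

Resultant of the distributed load: 1081.9 × 1.8 = 1947.42 lb at 0.9 ft from L.
Moments about L: R_y·5.5 − (1081.9·1.8)·0.9 − 1650·3.4 − 2200·1.1 = 0 → R_y = 9782.678/5.5 = 1778.67 ≈ 1779 lb.
ΣF_y = 0: L_y + 1778.67 − 1081.9·1.8 − 1650 − 2200 = 0 → L_y = 4019 lb.
ΣF_x = 0: no horizontal applied forces, so L_x = 0.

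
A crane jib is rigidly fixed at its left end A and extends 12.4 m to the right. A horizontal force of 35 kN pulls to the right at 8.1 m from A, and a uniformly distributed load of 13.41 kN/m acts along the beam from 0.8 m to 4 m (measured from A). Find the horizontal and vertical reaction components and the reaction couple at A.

A_x = -35.00 kN, A_y = 42.91 kN, M_A = 103.0 kN·m

Resultant of the distributed load: 13.41 × 3.2 = 42.912 kN at 2.4 m from A.
ΣF_x = 0: A_x + 35 = 0 → A_x = -35.00 kN.
ΣF_y = 0: A_y − 13.41·3.2 = 0 → A_y = 42.91 kN.
ΣM about A: M_A − (13.41·3.2)·2.4 = 0 → M_A = 103.0 kN·m.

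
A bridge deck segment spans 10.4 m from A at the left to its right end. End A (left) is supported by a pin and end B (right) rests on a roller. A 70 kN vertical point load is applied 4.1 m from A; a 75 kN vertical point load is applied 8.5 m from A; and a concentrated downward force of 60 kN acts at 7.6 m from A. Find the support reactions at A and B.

Moments about A: B_y·10.4 − 70·4.1 − 75·8.5 − 60·7.6 = 0 → B_y = 1380.5/10.4 = 132.74 ≈ 132.7 kN.
ΣF_y = 0: A_y + 132.74 − 70 − 75 − 60 = 0 → A_y = 72.26 kN.
ΣF_x = 0: no horizontal applied forces, so A_x = 0.

A_x = 0, A_y = 72.26 kN, B_y = 132.7 kN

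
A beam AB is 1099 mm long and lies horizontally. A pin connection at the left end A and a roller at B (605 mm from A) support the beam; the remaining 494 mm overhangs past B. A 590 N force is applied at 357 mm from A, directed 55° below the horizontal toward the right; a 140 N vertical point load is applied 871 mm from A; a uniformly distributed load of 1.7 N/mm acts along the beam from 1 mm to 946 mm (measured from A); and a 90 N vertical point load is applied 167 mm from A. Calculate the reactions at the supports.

A_x = -338.4 N, A_y = 550.9 N, B_y = 1769 N

Resultant of the distributed load: 1.7 × 945 = 1606.5 N at 473.5 mm from A.
Taking moments about A: B_y·605 − 590·sin55°·357 − 140·871 − (1.7·945)·473.5 − 90·167 = 0 → B_y = 1070190/605 = 1768.91 ≈ 1769 N.
ΣF_y = 0: A_y + 1768.91 − 590·sin55° − 140 − 1.7·945 − 90 = 0 → A_y = 550.9 N.
ΣF_x = 0: A_x + 590·cos55° = 0 → A_x = -338.4 N.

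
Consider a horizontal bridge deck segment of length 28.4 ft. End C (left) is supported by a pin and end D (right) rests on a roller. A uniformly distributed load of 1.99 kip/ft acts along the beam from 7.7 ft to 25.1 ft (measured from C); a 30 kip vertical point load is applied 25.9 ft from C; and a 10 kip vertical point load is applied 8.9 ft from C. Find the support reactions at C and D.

C_x = 0, C_y = 24.14 kip, D_y = 50.49 kip

Resultant of the distributed load: 1.99 × 17.4 = 34.626 kip at 16.4 ft from C.
Taking moments about C: D_y·28.4 − (1.99·17.4)·16.4 − 30·25.9 − 10·8.9 = 0 → D_y = 1433.8664/28.4 = 50.4883 ≈ 50.49 kip.
ΣF_y = 0: C_y + 50.4883 − 1.99·17.4 − 30 − 10 = 0 → C_y = 24.14 kip.
ΣF_x = 0: no horizontal applied forces, so C_x = 0.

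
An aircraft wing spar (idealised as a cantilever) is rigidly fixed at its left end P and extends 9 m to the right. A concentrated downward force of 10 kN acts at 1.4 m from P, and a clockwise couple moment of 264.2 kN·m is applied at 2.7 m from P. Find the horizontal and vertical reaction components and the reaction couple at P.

P_x = 0, P_y = 10.00 kN, M_P = 278.2 kN·m

ΣF_x = 0: P_x = 0.
ΣF_y = 0: P_y − 10 = 0 → P_y = 10.00 kN.
ΣM about P: M_P − 10·1.4 − 264.2 = 0 → M_P = 278.2 kN·m.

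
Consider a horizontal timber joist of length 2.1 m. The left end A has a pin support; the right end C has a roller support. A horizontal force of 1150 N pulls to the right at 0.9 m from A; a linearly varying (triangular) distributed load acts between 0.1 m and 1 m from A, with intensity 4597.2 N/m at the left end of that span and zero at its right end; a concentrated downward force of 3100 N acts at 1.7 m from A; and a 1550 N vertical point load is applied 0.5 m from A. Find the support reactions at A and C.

A_x = -1150 N, A_y = 3446 N, C_y = 3273 N

Resultant of the triangular load: ½ × 4597.2 × 0.9 = 2068.74 N, acting at 0.4 m from A (one-third of the span from the peak).
Moments about A: C_y·2.1 − (½·4597.2·0.9)·0.4 − 3100·1.7 − 1550·0.5 = 0 → C_y = 6872.496/2.1 = 3272.62 ≈ 3273 N.
ΣF_y = 0: A_y + 3272.62 − ½·4597.2·0.9 − 3100 − 1550 = 0 → A_y = 3446 N.
ΣF_x = 0: A_x + 1150 = 0 → A_x = -1150 N.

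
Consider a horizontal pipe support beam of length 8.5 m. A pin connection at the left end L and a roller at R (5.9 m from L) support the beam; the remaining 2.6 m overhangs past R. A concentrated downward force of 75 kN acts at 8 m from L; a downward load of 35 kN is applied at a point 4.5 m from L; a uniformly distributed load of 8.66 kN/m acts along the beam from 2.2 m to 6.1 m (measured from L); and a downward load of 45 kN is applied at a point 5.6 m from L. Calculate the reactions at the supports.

L_x = 0, L_y = -6.084 kN, R_y = 194.9 kN

Resultant of the distributed load: 8.66 × 3.9 = 33.774 kN at 4.15 m from L.
Taking moments about L: R_y·5.9 − 75·8 − 35·4.5 − (8.66·3.9)·4.15 − 45·5.6 = 0 → R_y = 1149.6621/5.9 = 194.858 ≈ 194.9 kN.
ΣF_y = 0: L_y + 194.858 − 75 − 35 − 8.66·3.9 − 45 = 0 → L_y = -6.084 kN.
ΣF_x = 0: no horizontal applied forces, so L_x = 0.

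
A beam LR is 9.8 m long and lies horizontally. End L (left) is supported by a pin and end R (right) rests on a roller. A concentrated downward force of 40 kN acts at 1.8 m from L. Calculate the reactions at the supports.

Taking moments about L: R_y·9.8 − 40·1.8 = 0 → R_y = 72/9.8 = 7.34694 ≈ 7.347 kN.
ΣF_y = 0: L_y + 7.34694 − 40 = 0 → L_y = 32.65 kN.
ΣF_x = 0: no horizontal applied forces, so L_x = 0.

L_x = 0, L_y = 32.65 kN, R_y = 7.347 kN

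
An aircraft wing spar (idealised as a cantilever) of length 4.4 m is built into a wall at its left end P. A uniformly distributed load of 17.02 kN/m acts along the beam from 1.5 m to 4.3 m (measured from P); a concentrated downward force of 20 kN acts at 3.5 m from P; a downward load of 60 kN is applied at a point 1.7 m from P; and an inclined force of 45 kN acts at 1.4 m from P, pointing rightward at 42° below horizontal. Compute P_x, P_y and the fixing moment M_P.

Resultant of the distributed load: 17.02 × 2.8 = 47.656 kN at 2.9 m from P.
ΣF_x = 0: P_x + 45·cos42° = 0 → P_x = -33.44 kN.
ΣF_y = 0: P_y − 17.02·2.8 − 20 − 60 − 45·sin42° = 0 → P_y = 157.8 kN.
ΣM about P: M_P − (17.02·2.8)·2.9 − 20·3.5 − 60·1.7 − 45·sin42°·1.4 = 0 → M_P = 352.4 kN·m.

P_x = -33.44 kN, P_y = 157.8 kN, M_P = 352.4 kN·m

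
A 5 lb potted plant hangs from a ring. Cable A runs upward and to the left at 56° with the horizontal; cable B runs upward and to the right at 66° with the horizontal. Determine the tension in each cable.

T_A = 2.398 lb, T_B = 3.297 lb

ΣF_x = 0: −T_A·cos56° + T_B·cos66° = 0 → T_B = 1.37483·T_A.
ΣF_y = 0: T_A·sin56° + T_B·sin66° = 5.
Substitute: T_A·(0.829038 + 1.37483·0.913545) = 5 → T_A = 2.39807 ≈ 2.398 lb.
Then T_B = 1.37483 × 2.39807 = 3.297 lb.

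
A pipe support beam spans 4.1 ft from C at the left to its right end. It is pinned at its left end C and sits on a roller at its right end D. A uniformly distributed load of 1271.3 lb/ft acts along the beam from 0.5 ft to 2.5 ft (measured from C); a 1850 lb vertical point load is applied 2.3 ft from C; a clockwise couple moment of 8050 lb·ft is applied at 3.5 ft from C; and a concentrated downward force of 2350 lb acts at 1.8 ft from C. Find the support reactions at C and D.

C_x = 0, C_y = 1779 lb, D_y = 4963 lb

Resultant of the distributed load: 1271.3 × 2 = 2542.6 lb at 1.5 ft from C.
ΣM about C: D_y·4.1 − (1271.3·2)·1.5 − 1850·2.3 − 8050 − 2350·1.8 = 0 → D_y = 20348.9/4.1 = 4963.15 ≈ 4963 lb.
ΣF_y = 0: C_y + 4963.15 − 1271.3·2 − 1850 − 2350 = 0 → C_y = 1779 lb.
ΣF_x = 0: no horizontal applied forces, so C_x = 0.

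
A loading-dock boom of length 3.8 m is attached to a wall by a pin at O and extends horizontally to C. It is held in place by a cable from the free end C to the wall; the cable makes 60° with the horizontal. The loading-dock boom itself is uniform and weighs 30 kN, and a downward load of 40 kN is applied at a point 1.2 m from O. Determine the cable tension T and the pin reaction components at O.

ΣM about O: T·sin60°·3.8 − 30·1.9 − 40·1.2 = 0 → T = 105/(3.8·0.866025) = 31.9062 ≈ 31.91 kN.
ΣF_x = 0: O_x − T·cos60° = 0 → O_x = 31.9062 × 0.5 = 15.95 kN.
ΣF_y = 0: O_y + T·sin60° − 30 − 40 = 0 → O_y = 70 − 31.9062 × 0.866025 = 42.37 kN.

T = 31.91 kN, O_x = 15.95 kN, O_y = 42.37 kN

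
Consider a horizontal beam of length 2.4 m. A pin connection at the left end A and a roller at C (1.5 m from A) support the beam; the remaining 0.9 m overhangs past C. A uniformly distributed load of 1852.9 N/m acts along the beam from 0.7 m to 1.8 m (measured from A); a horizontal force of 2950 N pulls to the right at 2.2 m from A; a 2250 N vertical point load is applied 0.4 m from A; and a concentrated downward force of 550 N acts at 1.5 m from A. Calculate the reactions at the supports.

A_x = -2950 N, A_y = 1990 N, C_y = 2848 N

Resultant of the distributed load: 1852.9 × 1.1 = 2038.19 N at 1.25 m from A.
Taking moments about A: C_y·1.5 − (1852.9·1.1)·1.25 − 2250·0.4 − 550·1.5 = 0 → C_y = 4272.7375/1.5 = 2848.49 ≈ 2848 N.
ΣF_y = 0: A_y + 2848.49 − 1852.9·1.1 − 2250 − 550 = 0 → A_y = 1990 N.
ΣF_x = 0: A_x + 2950 = 0 → A_x = -2950 N.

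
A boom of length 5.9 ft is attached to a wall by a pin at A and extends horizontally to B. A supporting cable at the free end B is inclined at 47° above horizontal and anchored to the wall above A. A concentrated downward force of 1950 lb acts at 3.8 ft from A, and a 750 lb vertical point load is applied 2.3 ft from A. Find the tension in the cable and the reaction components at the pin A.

T = 2117 lb, A_x = 1444 lb, A_y = 1152 lb

ΣM about A: T·sin47°·5.9 − 1950·3.8 − 750·2.3 = 0 → T = 9135/(5.9·0.731354) = 2117.04 ≈ 2117 lb.
ΣF_x = 0: A_x − T·cos47° = 0 → A_x = 2117.04 × 0.681998 = 1444 lb.
ΣF_y = 0: A_y + T·sin47° − 1950 − 750 = 0 → A_y = 2700 − 2117.04 × 0.731354 = 1152 lb.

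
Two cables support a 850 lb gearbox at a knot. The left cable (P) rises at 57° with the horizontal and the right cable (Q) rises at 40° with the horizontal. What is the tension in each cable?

T_P = 656.0 lb, T_Q = 466.4 lb

ΣF_x = 0: −T_P·cos57° + T_Q·cos40° = 0 → T_Q = 0.710976·T_P.
ΣF_y = 0: T_P·sin57° + T_Q·sin40° = 850.
Substitute: T_P·(0.838671 + 0.710976·0.642788) = 850 → T_P = 656.027 ≈ 656.0 lb.
Then T_Q = 0.710976 × 656.027 = 466.4 lb.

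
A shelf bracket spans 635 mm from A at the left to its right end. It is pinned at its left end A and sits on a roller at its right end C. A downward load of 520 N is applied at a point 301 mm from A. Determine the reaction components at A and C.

Moments about A: C_y·635 − 520·301 = 0 → C_y = 156520/635 = 246.488 ≈ 246.5 N.
ΣF_y = 0: A_y + 246.488 − 520 = 0 → A_y = 273.5 N.
ΣF_x = 0: no horizontal applied forces, so A_x = 0.

A_x = 0, A_y = 273.5 N, C_y = 246.5 N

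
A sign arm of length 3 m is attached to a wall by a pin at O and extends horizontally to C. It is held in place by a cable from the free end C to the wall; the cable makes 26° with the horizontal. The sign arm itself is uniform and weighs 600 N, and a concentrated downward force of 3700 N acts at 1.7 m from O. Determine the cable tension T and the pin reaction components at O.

T = 5467 N, O_x = 4914 N, O_y = 1903 N

ΣM about O: T·sin26°·3 − 600·1.5 − 3700·1.7 = 0 → T = 7190/(3·0.438371) = 5467.21 ≈ 5467 N.
ΣF_x = 0: O_x − T·cos26° = 0 → O_x = 5467.21 × 0.898794 = 4914 N.
ΣF_y = 0: O_y + T·sin26° − 600 − 3700 = 0 → O_y = 4300 − 5467.21 × 0.438371 = 1903 N.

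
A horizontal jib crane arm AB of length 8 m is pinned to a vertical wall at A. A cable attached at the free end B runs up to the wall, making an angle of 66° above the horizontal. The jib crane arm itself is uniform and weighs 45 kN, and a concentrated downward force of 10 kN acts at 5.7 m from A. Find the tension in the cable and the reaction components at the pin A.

T = 32.43 kN, A_x = 13.19 kN, A_y = 25.38 kN

ΣM about A: T·sin66°·8 − 45·4 − 10·5.7 = 0 → T = 237/(8·0.913545) = 32.4286 ≈ 32.43 kN.
ΣF_x = 0: A_x − T·cos66° = 0 → A_x = 32.4286 × 0.406737 = 13.19 kN.
ΣF_y = 0: A_y + T·sin66° − 45 − 10 = 0 → A_y = 55 − 32.4286 × 0.913545 = 25.38 kN.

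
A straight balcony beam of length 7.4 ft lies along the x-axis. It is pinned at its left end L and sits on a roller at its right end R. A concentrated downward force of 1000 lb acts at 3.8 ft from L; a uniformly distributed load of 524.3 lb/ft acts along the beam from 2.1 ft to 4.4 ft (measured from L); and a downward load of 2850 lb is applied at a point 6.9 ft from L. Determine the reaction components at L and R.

L_x = 0, L_y = 1355 lb, R_y = 3701 lb

Resultant of the distributed load: 524.3 × 2.3 = 1205.89 lb at 3.25 ft from L.
ΣM about L: R_y·7.4 − 1000·3.8 − (524.3·2.3)·3.25 − 2850·6.9 = 0 → R_y = 27384.1425/7.4 = 3700.56 ≈ 3701 lb.
ΣF_y = 0: L_y + 3700.56 − 1000 − 524.3·2.3 − 2850 = 0 → L_y = 1355 lb.
ΣF_x = 0: no horizontal applied forces, so L_x = 0.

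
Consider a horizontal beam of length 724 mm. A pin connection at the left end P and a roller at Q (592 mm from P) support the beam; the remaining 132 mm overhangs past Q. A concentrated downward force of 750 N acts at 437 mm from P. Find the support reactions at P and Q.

P_x = 0, P_y = 196.4 N, Q_y = 553.6 N

Taking moments about P: Q_y·592 − 750·437 = 0 → Q_y = 327750/592 = 553.632 ≈ 553.6 N.
ΣF_y = 0: P_y + 553.632 − 750 = 0 → P_y = 196.4 N.
ΣF_x = 0: no horizontal applied forces, so P_x = 0.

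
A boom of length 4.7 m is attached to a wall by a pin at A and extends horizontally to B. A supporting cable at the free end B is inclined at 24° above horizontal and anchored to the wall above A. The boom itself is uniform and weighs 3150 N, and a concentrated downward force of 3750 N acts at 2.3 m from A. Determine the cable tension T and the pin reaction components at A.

T = 8384 N, A_x = 7659 N, A_y = 3490 N

ΣM about A: T·sin24°·4.7 − 3150·2.35 − 3750·2.3 = 0 → T = 16027.5/(4.7·0.406737) = 8384.06 ≈ 8384 N.
ΣF_x = 0: A_x − T·cos24° = 0 → A_x = 8384.06 × 0.913545 = 7659 N.
ΣF_y = 0: A_y + T·sin24° − 3150 − 3750 = 0 → A_y = 6900 − 8384.06 × 0.406737 = 3490 N.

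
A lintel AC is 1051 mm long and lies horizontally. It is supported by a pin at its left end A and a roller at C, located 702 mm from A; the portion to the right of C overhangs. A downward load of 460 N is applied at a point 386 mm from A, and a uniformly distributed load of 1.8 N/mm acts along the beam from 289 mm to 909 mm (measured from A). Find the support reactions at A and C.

A_x = 0, A_y = 370.8 N, C_y = 1205 N

Resultant of the distributed load: 1.8 × 620 = 1116 N at 599 mm from A.
ΣM about A: C_y·702 − 460·386 − (1.8·620)·599 = 0 → C_y = 846044/702 = 1205.19 ≈ 1205 N.
ΣF_y = 0: A_y + 1205.19 − 460 − 1.8·620 = 0 → A_y = 370.8 N.
ΣF_x = 0: no horizontal applied forces, so A_x = 0.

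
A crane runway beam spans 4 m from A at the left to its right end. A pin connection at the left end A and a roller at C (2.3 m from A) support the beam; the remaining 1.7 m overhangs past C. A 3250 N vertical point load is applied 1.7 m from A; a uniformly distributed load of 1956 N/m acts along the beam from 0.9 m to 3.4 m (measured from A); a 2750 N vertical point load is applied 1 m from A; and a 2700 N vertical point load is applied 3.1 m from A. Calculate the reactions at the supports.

Resultant of the distributed load: 1956 × 2.5 = 4890 N at 2.15 m from A.
Taking moments about A: C_y·2.3 − 3250·1.7 − (1956·2.5)·2.15 − 2750·1 − 2700·3.1 = 0 → C_y = 27158.5/2.3 = 11808 ≈ 11810 N.
ΣF_y = 0: A_y + 11808 − 3250 − 1956·2.5 − 2750 − 2700 = 0 → A_y = 1782 N.
ΣF_x = 0: no horizontal applied forces, so A_x = 0.

A_x = 0, A_y = 1782 N, C_y = 11810 N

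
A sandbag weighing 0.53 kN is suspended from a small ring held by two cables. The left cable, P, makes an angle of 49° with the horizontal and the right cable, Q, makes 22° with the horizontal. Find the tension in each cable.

ΣF_x = 0: −T_P·cos49° + T_Q·cos22° = 0 → T_Q = 0.707582·T_P.
ΣF_y = 0: T_P·sin49° + T_Q·sin22° = 0.53.
Substitute: T_P·(0.75471 + 0.707582·0.374607) = 0.53 → T_P = 0.519722 ≈ 0.5197 kN.
Then T_Q = 0.707582 × 0.519722 = 0.3677 kN.

T_P = 0.5197 kN, T_Q = 0.3677 kN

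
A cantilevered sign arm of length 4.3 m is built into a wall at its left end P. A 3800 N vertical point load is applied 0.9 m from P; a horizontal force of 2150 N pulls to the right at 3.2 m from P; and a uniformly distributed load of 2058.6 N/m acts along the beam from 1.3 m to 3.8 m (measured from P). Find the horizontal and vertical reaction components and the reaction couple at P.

Resultant of the distributed load: 2058.6 × 2.5 = 5146.5 N at 2.55 m from P.
ΣF_x = 0: P_x + 2150 = 0 → P_x = -2150 N.
ΣF_y = 0: P_y − 3800 − 2058.6·2.5 = 0 → P_y = 8946 N.
ΣM about P: M_P − 3800·0.9 − (2058.6·2.5)·2.55 = 0 → M_P = 16540 N·m.

P_x = -2150 N, P_y = 8946 N, M_P = 16540 N·m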